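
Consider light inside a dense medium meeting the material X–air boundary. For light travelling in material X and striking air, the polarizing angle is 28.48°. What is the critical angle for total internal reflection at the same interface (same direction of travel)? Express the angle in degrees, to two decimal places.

From Brewster, n₂/n₁ = tan θ_B = tan 28.48° = 0.5425.
Then sin θ_c = n₂/n₁ = 0.5425, so θ_c = arcsin 0.5425 = 32.85°.

θ_c ≈ 32.85°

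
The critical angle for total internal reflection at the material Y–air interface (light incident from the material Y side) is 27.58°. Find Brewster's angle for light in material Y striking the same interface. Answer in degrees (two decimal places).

At the critical angle sin θ_c = n₂/n₁, giving n₂/n₁ = sin 27.58° = 0.4630.
Then tan θ_B = n₂/n₁ = 0.4630, so θ_B = arctan 0.4630 = 24.84°.

θ_B ≈ 24.84°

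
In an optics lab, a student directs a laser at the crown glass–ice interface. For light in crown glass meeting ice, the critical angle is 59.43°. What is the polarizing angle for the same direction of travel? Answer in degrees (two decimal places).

θ_B ≈ 40.73°

At the critical angle sin θ_c = n₂/n₁, giving n₂/n₁ = sin 59.43° = 0.8610.
Then tan θ_B = n₂/n₁ = 0.8610, so θ_B = arctan 0.8610 = 40.73°.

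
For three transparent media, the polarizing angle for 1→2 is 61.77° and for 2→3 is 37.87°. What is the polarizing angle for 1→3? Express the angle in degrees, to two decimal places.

n₂/n₁ = tan 61.77° = 1.8626 and n₃/n₂ = tan 37.87° = 0.7776.
So n₃/n₁ = (n₂/n₁)(n₃/n₂) = 1.8626 × 0.7776 = 1.4485.
θ_B(1→3) = arctan(1.4485) = 55.38°.

θ_B ≈ 55.38°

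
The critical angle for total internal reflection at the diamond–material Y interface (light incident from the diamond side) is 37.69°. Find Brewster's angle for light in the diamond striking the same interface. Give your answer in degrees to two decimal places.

sin θ_c = n₂/n₁, so n₂/n₁ = sin 37.69° = 0.6114.
Brewster: tan θ_B = n₂/n₁ = 0.6114.
θ_B = arctan(0.6114) = 31.44°.

θ_B ≈ 31.44°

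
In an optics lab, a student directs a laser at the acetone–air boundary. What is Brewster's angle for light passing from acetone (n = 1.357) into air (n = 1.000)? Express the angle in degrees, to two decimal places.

θ_B ≈ 36.39°

Brewster's condition: tan θ_B = n₂/n₁ = 1.000/1.357 = 0.7369.
So θ_B = arctan 0.7369 = 36.39°.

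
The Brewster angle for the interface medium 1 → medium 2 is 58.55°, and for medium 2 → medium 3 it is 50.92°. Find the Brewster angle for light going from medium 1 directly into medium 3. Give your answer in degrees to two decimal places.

tan θ_B(1→2) = n₂/n₁ = tan 58.55° = 1.6351.
tan θ_B(2→3) = n₃/n₂ = tan 50.92° = 1.2314.
Multiplying, n₃/n₁ = 1.6351 × 1.2314 = 2.0134, and θ_B(1→3) = arctan 2.0134 = 63.59°.

θ_B ≈ 63.59°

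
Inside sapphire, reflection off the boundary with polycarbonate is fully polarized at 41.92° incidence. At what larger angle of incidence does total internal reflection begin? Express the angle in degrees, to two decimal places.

n₂/n₁ = tan 41.92° = 0.8979; the critical angle satisfies sin θ_c = n₂/n₁.
θ_c = arcsin(0.8979) = 63.88°.

θ_c ≈ 63.88°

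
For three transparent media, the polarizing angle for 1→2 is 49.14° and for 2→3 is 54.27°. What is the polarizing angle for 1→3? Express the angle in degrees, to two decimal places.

tan θ_B(1→2) = n₂/n₁ = tan 49.14° = 1.1561.
tan θ_B(2→3) = n₃/n₂ = tan 54.27° = 1.3901.
n₃/n₁ = 1.6071. Then tan θ_B(1→3) = n₃/n₁, so θ_B(1→3) = arctan(1.6071) = 58.11°.

θ_B ≈ 58.11°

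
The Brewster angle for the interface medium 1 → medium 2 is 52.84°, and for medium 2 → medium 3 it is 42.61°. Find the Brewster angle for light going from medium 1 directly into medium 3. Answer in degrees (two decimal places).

θ_B ≈ 50.51°

Each Brewster angle gives a ratio: n₂/n₁ = tan 52.84° = 1.3194, n₃/n₂ = tan 42.61° = 0.9199.
n₃/n₁ = 1.2136. Then tan θ_B(1→3) = n₃/n₁, so θ_B(1→3) = arctan(1.2136) = 50.51°.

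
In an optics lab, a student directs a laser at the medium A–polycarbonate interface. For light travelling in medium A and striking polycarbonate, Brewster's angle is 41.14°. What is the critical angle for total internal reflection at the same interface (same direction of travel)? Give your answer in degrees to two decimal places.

θ_c ≈ 60.88°

n₂/n₁ = tan 41.14° = 0.8736; the critical angle satisfies sin θ_c = n₂/n₁.
θ_c = arcsin(0.8736) = 60.88°.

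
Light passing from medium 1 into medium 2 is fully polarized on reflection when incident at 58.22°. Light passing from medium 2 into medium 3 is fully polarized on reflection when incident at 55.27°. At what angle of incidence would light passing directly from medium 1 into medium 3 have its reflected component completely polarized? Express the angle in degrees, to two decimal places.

n₂/n₁ = tan 58.22° = 1.6141 and n₃/n₂ = tan 55.27° = 1.4426.
Multiplying, n₃/n₁ = 1.6141 × 1.4426 = 2.3284, and θ_B(1→3) = arctan 2.3284 = 66.76°.

θ_B ≈ 66.76°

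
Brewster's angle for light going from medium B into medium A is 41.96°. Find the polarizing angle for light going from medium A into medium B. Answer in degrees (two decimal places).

The two Brewster angles are complementary: θ_B' = 90° − θ_B = 90° − 41.96° = 48.04°.

θ_B' ≈ 48.04°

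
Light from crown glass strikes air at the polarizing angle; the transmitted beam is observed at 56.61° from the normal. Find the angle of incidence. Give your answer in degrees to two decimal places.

θ_B ≈ 33.39°

Brewster's condition makes the reflected and refracted beams perpendicular: θ_B + θ_t = 90°.
So θ_B = 90° − θ_t = 90° − 56.61° = 33.39°.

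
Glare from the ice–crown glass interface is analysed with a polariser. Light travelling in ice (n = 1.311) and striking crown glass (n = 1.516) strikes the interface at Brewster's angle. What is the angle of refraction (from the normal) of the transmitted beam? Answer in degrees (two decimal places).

First find Brewster's angle: tan θ_B = 1.516/1.311 = 1.1564, giving θ_B = 49.15°.
The refracted ray is perpendicular to the reflected ray, so θ_t = 90° − θ_B = 40.85°.

θ_t ≈ 40.85°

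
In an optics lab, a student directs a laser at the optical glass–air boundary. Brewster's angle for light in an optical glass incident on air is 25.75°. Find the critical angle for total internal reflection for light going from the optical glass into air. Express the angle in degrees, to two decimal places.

θ_c ≈ 28.84°

From Brewster, n₂/n₁ = tan θ_B = tan 25.75° = 0.4823.
Then sin θ_c = n₂/n₁ = 0.4823, so θ_c = arcsin 0.4823 = 28.84°.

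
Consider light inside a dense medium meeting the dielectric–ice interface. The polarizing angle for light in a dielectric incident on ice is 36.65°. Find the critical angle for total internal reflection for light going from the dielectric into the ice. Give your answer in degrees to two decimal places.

tan θ_B = n₂/n₁ = tan 36.65° = 0.7440.
Total internal reflection: sin θ_c = n₂/n₁ = 0.7440.
θ_c = arcsin(0.7440) = 48.08°.

θ_c ≈ 48.08°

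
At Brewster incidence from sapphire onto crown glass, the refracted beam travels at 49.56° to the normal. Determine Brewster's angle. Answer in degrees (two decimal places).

θ_B ≈ 40.44°

Since the reflected and refracted rays are at right angles at the polarizing angle, θ_B + θ_t = 90°.
θ_B = 90° − 49.56° = 40.44°.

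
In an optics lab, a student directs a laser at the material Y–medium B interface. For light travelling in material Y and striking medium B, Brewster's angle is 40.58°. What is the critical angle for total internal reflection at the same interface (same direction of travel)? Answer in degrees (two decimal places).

tan θ_B = n₂/n₁ = tan 40.58° = 0.8565.
Total internal reflection: sin θ_c = n₂/n₁ = 0.8565.
θ_c = arcsin(0.8565) = 58.93°.

θ_c ≈ 58.93°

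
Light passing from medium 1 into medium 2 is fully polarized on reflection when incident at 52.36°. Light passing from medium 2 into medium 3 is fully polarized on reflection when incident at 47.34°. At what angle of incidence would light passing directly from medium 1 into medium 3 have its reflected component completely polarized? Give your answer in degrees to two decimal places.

θ_B ≈ 54.60°

tan θ_B(1→2) = n₂/n₁ = tan 52.36° = 1.2967.
tan θ_B(2→3) = n₃/n₂ = tan 47.34° = 1.0852.
So n₃/n₁ = (n₂/n₁)(n₃/n₂) = 1.2967 × 1.0852 = 1.4071.
θ_B(1→3) = arctan(1.4071) = 54.60°.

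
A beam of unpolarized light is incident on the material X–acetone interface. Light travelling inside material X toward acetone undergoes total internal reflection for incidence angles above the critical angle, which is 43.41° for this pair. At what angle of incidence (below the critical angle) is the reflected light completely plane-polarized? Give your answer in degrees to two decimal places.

n₂/n₁ = sin θ_c = sin 43.41° = 0.6872.
tan θ_B equals the same ratio, so θ_B = arctan(0.6872) = 34.50°.

θ_B ≈ 34.50°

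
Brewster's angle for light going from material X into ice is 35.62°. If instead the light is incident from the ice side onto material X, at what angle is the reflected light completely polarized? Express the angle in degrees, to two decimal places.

tan θ_B' = n₁/n₂ = 1/tan θ_B, so θ_B' = 90° − θ_B.
θ_B' = 90° − 35.62° = 54.38°.

θ_B' ≈ 54.38°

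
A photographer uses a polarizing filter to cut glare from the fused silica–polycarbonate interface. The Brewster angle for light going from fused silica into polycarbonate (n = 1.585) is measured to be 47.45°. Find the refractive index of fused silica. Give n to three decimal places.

At the Brewster angle, tan θ_B = n₂/n₁ with n₁ on the incident side (fused silica) and n₂ on the transmitted side (polycarbonate).
n₁ = n₂ / tan θ_B = 1.585 / tan 47.45° = 1.455.

n ≈ 1.455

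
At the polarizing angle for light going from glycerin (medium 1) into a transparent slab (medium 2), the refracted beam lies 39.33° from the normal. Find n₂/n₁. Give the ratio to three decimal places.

At Brewster incidence θ_B = 90° − θ_t = 90° − 39.33° = 50.67°.
tan θ_B = n₂/n₁, so n₂/n₁ = tan 50.67° = 1.220.

n₂/n₁ ≈ 1.220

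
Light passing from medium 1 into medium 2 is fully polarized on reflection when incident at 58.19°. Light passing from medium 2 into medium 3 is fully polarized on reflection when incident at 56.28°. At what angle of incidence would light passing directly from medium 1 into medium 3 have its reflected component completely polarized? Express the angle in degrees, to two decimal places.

θ_B ≈ 67.51°

n₂/n₁ = tan 58.19° = 1.6122 and n₃/n₂ = tan 56.28° = 1.4983.
So n₃/n₁ = (n₂/n₁)(n₃/n₂) = 1.6122 × 1.4983 = 2.4156.
θ_B(1→3) = arctan(2.4156) = 67.51°.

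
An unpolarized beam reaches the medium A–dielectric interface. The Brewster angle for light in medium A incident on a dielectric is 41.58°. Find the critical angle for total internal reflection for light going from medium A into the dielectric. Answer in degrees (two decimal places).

From Brewster, n₂/n₁ = tan θ_B = tan 41.58° = 0.8872.
Then sin θ_c = n₂/n₁ = 0.8872, so θ_c = arcsin 0.8872 = 62.53°.

θ_c ≈ 62.53°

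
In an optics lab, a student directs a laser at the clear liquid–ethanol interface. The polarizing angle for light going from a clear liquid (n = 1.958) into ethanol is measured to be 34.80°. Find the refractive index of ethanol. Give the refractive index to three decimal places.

n ≈ 1.361

Full polarization of the reflected beam means tan θ_B = n₂/n₁, where n₁ is the incident medium (a clear liquid).
n₂ = n₁ tan θ_B = 1.958 × tan 34.80° = 1.361.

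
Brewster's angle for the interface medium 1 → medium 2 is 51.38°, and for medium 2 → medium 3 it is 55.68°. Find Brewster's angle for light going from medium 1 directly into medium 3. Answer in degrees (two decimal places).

θ_B ≈ 61.39°

tan θ_B(1→2) = n₂/n₁ = tan 51.38° = 1.2518.
tan θ_B(2→3) = n₃/n₂ = tan 55.68° = 1.4648.
So n₃/n₁ = (n₂/n₁)(n₃/n₂) = 1.2518 × 1.4648 = 1.8337.
θ_B(1→3) = arctan(1.8337) = 61.39°.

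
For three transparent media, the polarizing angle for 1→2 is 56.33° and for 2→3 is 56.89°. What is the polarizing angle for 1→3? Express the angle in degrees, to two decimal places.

θ_B ≈ 66.52°

Each Brewster angle gives a ratio: n₂/n₁ = tan 56.33° = 1.5011, n₃/n₂ = tan 56.89° = 1.5334.
Multiplying, n₃/n₁ = 1.5011 × 1.5334 = 2.3019, and θ_B(1→3) = arctan 2.3019 = 66.52°.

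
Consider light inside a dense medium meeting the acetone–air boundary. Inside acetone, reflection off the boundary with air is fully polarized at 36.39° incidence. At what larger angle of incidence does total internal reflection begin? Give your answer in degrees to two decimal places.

θ_c ≈ 47.48°

tan θ_B = n₂/n₁ = tan 36.39° = 0.7370.
Total internal reflection: sin θ_c = n₂/n₁ = 0.7370.
θ_c = arcsin(0.7370) = 47.48°.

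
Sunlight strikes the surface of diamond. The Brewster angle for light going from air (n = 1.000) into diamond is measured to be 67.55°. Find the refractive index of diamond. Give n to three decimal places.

n ≈ 2.420

At the Brewster angle, tan θ_B = n₂/n₁ with n₁ on the incident side (air) and n₂ on the transmitted side (diamond).
n₂ = n₁ tan θ_B = 1.000 × tan 67.55° = 2.420.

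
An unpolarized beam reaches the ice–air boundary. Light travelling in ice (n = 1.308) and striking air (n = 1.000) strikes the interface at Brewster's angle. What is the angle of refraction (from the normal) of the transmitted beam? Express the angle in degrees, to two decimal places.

θ_t ≈ 52.60°

First find Brewster's angle: tan θ_B = 1.000/1.308 = 0.7645, giving θ_B = 37.40°.
The refracted ray is perpendicular to the reflected ray, so θ_t = 90° − θ_B = 52.60°.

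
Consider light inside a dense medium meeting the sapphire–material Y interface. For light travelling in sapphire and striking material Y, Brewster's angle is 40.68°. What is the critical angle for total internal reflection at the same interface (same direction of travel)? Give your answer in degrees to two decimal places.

n₂/n₁ = tan 40.68° = 0.8595; the critical angle satisfies sin θ_c = n₂/n₁.
θ_c = arcsin(0.8595) = 59.26°.

θ_c ≈ 59.26°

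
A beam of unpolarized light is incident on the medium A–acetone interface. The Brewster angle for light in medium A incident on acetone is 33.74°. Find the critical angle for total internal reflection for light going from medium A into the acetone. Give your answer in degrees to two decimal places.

θ_c ≈ 41.91°

n₂/n₁ = tan 33.74° = 0.6679; the critical angle satisfies sin θ_c = n₂/n₁.
θ_c = arcsin(0.6679) = 41.91°.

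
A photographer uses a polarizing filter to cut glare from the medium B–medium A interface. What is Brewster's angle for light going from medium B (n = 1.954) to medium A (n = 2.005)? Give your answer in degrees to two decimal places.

Brewster's condition: tan θ_B = n₂/n₁ = 2.005/1.954 = 1.0261. Taking the arctangent, θ_B = 45.74°.

θ_B ≈ 45.74°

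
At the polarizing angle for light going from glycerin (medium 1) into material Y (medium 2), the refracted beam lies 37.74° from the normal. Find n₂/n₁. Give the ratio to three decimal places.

θ_B + θ_t = 90°, so θ_B = 90° − 37.74° = 52.26°.
Then n₂/n₁ = tan θ_B = tan 52.26° = 1.292.

n₂/n₁ ≈ 1.292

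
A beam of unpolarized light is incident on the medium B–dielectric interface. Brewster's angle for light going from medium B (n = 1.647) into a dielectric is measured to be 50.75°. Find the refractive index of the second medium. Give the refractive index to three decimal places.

n ≈ 2.016

Full polarization of the reflected beam means tan θ_B = n₂/n₁, where n₁ is the incident medium (medium B).
n₂ = n₁ tan θ_B = 1.647 × tan 50.75° = 2.016.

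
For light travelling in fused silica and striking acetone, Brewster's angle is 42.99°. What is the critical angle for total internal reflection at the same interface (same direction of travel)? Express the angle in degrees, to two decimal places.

n₂/n₁ = tan 42.99° = 0.9322; the critical angle satisfies sin θ_c = n₂/n₁.
θ_c = arcsin(0.9322) = 68.78°.

θ_c ≈ 68.78°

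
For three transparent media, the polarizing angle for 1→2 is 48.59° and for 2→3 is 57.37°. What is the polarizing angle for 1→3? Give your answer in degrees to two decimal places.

θ_B ≈ 60.55°

Each Brewster angle gives a ratio: n₂/n₁ = tan 48.59° = 1.1339, n₃/n₂ = tan 57.37° = 1.5619.
So n₃/n₁ = (n₂/n₁)(n₃/n₂) = 1.1339 × 1.5619 = 1.7710.
θ_B(1→3) = arctan(1.7710) = 60.55°.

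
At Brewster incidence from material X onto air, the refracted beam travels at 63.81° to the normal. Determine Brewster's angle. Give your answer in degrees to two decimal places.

Since the reflected and refracted rays are at right angles at the polarizing angle, θ_B + θ_t = 90°.
So θ_B = 90° − θ_t = 90° − 63.81° = 26.19°.

θ_B ≈ 26.19°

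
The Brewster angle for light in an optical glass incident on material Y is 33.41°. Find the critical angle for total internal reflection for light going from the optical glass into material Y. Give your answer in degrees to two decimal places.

n₂/n₁ = tan 33.41° = 0.6596; the critical angle satisfies sin θ_c = n₂/n₁.
θ_c = arcsin(0.6596) = 41.27°.

θ_c ≈ 41.27°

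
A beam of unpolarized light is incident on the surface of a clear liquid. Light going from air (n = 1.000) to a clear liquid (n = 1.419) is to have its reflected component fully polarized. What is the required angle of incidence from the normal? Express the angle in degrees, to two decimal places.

θ_B ≈ 54.83°

tan θ_B = n₂/n₁ = 1.419/1.000 = 1.4190.
θ_B = arctan(1.4190) = 54.83°.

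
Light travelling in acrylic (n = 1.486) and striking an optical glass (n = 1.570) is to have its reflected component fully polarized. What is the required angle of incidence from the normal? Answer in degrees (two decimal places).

θ_B ≈ 46.57°

Brewster's condition: tan θ_B = n₂/n₁ = 1.570/1.486 = 1.0565.
So θ_B = arctan 1.0565 = 46.57°.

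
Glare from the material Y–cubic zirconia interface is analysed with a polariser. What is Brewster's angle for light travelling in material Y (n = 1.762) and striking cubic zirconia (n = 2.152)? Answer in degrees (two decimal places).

The reflected p-component vanishes when tan θ_B = n₂/n₁.
tan θ_B = n₂/n₁ = 2.152/1.762 = 1.2213.
So θ_B = arctan 1.2213 = 50.69°.

θ_B ≈ 50.69°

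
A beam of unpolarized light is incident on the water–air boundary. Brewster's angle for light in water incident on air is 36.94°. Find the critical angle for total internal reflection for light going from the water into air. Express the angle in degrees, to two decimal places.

tan θ_B = n₂/n₁ = tan 36.94° = 0.7519.
Total internal reflection: sin θ_c = n₂/n₁ = 0.7519.
θ_c = arcsin(0.7519) = 48.76°.

θ_c ≈ 48.76°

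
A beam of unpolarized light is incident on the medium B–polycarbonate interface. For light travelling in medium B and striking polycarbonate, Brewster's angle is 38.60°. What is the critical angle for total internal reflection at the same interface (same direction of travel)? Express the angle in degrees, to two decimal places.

From Brewster, n₂/n₁ = tan θ_B = tan 38.60° = 0.7983.
Then sin θ_c = n₂/n₁ = 0.7983, so θ_c = arcsin 0.7983 = 52.97°.

θ_c ≈ 52.97°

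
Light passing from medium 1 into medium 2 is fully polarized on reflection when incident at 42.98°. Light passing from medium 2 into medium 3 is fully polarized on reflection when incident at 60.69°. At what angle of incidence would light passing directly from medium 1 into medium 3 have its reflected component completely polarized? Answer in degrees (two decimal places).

θ_B ≈ 58.93°

tan θ_B(1→2) = n₂/n₁ = tan 42.98° = 0.9319.
tan θ_B(2→3) = n₃/n₂ = tan 60.69° = 1.7813.
n₃/n₁ = 1.6599. Then tan θ_B(1→3) = n₃/n₁, so θ_B(1→3) = arctan(1.6599) = 58.93°.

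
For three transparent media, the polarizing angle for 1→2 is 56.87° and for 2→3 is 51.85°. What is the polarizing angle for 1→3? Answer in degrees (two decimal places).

tan θ_B(1→2) = n₂/n₁ = tan 56.87° = 1.5322.
tan θ_B(2→3) = n₃/n₂ = tan 51.85° = 1.2731.
So n₃/n₁ = (n₂/n₁)(n₃/n₂) = 1.5322 × 1.2731 = 1.9506.
θ_B(1→3) = arctan(1.9506) = 62.86°.

θ_B ≈ 62.86°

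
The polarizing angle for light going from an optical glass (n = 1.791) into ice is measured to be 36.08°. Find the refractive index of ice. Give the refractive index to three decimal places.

n ≈ 1.305

At the polarizing angle, tan θ_B = n₂/n₁ with n₁ on the incident side (an optical glass) and n₂ on the transmitted side (ice).
n₂ = n₁ tan θ_B = 1.791 × tan 36.08° = 1.305.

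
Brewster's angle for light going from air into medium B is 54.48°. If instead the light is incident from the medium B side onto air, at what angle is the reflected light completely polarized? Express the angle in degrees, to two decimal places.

θ_B' ≈ 35.52°

tan θ_B' = n₁/n₂ = 1/tan θ_B, so θ_B' = 90° − θ_B.
θ_B' = 90° − 54.48° = 35.52°.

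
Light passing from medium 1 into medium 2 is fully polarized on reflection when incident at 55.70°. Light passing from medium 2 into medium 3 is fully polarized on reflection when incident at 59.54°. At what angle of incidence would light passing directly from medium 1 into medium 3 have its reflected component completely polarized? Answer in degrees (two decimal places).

θ_B ≈ 68.14°

n₂/n₁ = tan 55.70° = 1.4659 and n₃/n₂ = tan 59.54° = 1.7004.
So n₃/n₁ = (n₂/n₁)(n₃/n₂) = 1.4659 × 1.7004 = 2.4927.
θ_B(1→3) = arctan(2.4927) = 68.14°.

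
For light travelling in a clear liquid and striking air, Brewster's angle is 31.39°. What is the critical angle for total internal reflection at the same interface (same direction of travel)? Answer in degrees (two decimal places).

θ_c ≈ 37.60°

tan θ_B = n₂/n₁ = tan 31.39° = 0.6102.
Total internal reflection: sin θ_c = n₂/n₁ = 0.6102.
θ_c = arcsin(0.6102) = 37.60°.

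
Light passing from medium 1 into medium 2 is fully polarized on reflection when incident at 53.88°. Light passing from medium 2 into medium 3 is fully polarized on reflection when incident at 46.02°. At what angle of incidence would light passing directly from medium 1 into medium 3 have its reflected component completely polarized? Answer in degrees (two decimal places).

θ_B ≈ 54.85°

n₂/n₁ = tan 53.88° = 1.3703 and n₃/n₂ = tan 46.02° = 1.0363.
So n₃/n₁ = (n₂/n₁)(n₃/n₂) = 1.3703 × 1.0363 = 1.4200.
θ_B(1→3) = arctan(1.4200) = 54.85°.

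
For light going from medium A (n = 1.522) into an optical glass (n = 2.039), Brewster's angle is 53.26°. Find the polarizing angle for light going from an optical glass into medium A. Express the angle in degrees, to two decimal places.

Reversing the direction swaps n₁ and n₂, so tan θ_B' = 1/tan θ_B and θ_B' = 90° − θ_B.
Hence θ_B' = 90° − 53.26° = 36.74°.

θ_B' ≈ 36.74°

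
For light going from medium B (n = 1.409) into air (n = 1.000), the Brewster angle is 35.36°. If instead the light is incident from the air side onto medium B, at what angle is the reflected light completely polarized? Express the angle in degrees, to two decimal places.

tan θ_B' = n₁/n₂ = 1/tan θ_B, so θ_B' = 90° − θ_B.
θ_B' = 90° − 35.36° = 54.64°.

θ_B' ≈ 54.64°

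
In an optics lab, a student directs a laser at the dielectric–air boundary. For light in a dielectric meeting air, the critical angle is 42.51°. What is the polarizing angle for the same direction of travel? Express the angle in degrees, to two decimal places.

θ_B ≈ 34.05°

n₂/n₁ = sin θ_c = sin 42.51° = 0.6757.
tan θ_B equals the same ratio, so θ_B = arctan(0.6757) = 34.05°.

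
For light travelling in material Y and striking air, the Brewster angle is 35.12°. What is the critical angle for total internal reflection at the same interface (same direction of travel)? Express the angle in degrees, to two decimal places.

θ_c ≈ 44.70°

From Brewster, n₂/n₁ = tan θ_B = tan 35.12° = 0.7033.
Then sin θ_c = n₂/n₁ = 0.7033, so θ_c = arcsin 0.7033 = 44.70°.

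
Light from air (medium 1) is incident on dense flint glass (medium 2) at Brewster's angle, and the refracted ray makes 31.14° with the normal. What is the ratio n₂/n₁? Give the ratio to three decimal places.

n₂/n₁ ≈ 1.655

θ_B + θ_t = 90°, so θ_B = 90° − 31.14° = 58.86°.
tan θ_B = n₂/n₁, so n₂/n₁ = tan 58.86° = 1.655.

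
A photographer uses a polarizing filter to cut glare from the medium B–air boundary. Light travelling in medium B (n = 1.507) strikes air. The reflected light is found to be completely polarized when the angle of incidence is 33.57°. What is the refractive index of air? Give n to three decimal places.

Full polarization of the reflected beam means tan θ_B = n₂/n₁, where n₁ is the incident medium (medium B).
n₂ = n₁ tan θ_B = 1.507 × tan 33.57° = 1.000.

n ≈ 1.000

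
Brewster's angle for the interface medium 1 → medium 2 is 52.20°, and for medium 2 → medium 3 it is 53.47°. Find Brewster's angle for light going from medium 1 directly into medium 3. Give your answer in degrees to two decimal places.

Each Brewster angle gives a ratio: n₂/n₁ = tan 52.20° = 1.2892, n₃/n₂ = tan 53.47° = 1.3499.
So n₃/n₁ = (n₂/n₁)(n₃/n₂) = 1.2892 × 1.3499 = 1.7403.
θ_B(1→3) = arctan(1.7403) = 60.12°.

θ_B ≈ 60.12°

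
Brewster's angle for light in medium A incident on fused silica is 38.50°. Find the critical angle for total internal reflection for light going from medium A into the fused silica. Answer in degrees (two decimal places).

θ_c ≈ 52.70°

From Brewster, n₂/n₁ = tan θ_B = tan 38.50° = 0.7954.
Then sin θ_c = n₂/n₁ = 0.7954, so θ_c = arcsin 0.7954 = 52.70°.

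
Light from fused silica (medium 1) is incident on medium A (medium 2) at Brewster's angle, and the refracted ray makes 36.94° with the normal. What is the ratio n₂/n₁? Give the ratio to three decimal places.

n₂/n₁ ≈ 1.330

At Brewster incidence θ_B = 90° − θ_t = 90° − 36.94° = 53.06°.
Then n₂/n₁ = tan θ_B = tan 53.06° = 1.330.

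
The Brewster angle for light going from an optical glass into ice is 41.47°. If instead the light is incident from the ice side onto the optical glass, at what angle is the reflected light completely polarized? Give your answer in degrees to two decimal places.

θ_B' ≈ 48.53°

tan θ_B' = n₁/n₂ = 1/tan θ_B, so θ_B' = 90° − θ_B.
θ_B' = 90° − 41.47° = 48.53°.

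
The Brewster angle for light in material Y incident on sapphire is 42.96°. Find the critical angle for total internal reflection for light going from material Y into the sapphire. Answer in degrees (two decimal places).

tan θ_B = n₂/n₁ = tan 42.96° = 0.9312.
Total internal reflection: sin θ_c = n₂/n₁ = 0.9312.
θ_c = arcsin(0.9312) = 68.62°.

θ_c ≈ 68.62°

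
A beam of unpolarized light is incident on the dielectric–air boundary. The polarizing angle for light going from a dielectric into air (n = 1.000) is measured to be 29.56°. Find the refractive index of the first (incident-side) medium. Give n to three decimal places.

Full polarization of the reflected beam means tan θ_B = n₂/n₁, where n₁ is the incident medium (a dielectric).
n₁ = n₂ / tan θ_B = 1.000 / tan 29.56° = 1.763.

n ≈ 1.763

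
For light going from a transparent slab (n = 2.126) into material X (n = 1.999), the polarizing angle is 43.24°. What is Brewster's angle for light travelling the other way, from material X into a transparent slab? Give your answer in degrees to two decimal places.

Reversing the direction swaps n₁ and n₂, so tan θ_B' = 1/tan θ_B and θ_B' = 90° − θ_B.
Hence θ_B' = 90° − 43.24° = 46.76°.

θ_B' ≈ 46.76°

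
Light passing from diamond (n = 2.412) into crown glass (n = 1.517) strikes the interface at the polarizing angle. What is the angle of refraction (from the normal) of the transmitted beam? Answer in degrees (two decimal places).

θ_t ≈ 57.83°

First find Brewster's angle: tan θ_B = 1.517/2.412 = 0.6289, giving θ_B = 32.17°.
At Brewster's angle the reflected and refracted rays are perpendicular, so θ_t = 90° − θ_B = 90° − 32.17° = 57.83°.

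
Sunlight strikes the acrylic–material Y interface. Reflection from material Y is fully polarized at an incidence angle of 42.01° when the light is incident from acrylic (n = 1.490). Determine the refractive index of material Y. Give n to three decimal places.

Brewster's law: tan θ_B = n₂/n₁ (light incident in acrylic, refracted into material Y).
n₂ = n₁ tan θ_B = 1.490 × tan 42.01° = 1.342.

n ≈ 1.342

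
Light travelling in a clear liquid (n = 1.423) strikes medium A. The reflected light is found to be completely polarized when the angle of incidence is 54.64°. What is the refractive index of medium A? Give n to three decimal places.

Full polarization of the reflected beam means tan θ_B = n₂/n₁, where n₁ is the incident medium (a clear liquid).
n₂ = n₁ tan θ_B = 1.423 × tan 54.64° = 2.005.

n ≈ 2.005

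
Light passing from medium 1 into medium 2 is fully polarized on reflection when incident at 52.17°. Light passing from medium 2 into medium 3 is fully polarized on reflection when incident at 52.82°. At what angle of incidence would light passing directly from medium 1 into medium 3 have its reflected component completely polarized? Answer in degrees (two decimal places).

tan θ_B(1→2) = n₂/n₁ = tan 52.17° = 1.2878.
tan θ_B(2→3) = n₃/n₂ = tan 52.82° = 1.3184.
So n₃/n₁ = (n₂/n₁)(n₃/n₂) = 1.2878 × 1.3184 = 1.6978.
θ_B(1→3) = arctan(1.6978) = 59.50°.

θ_B ≈ 59.50°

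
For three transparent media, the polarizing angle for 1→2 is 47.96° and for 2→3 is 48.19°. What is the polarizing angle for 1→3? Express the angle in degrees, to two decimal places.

θ_B ≈ 51.11°

Each Brewster angle gives a ratio: n₂/n₁ = tan 47.96° = 1.1091, n₃/n₂ = tan 48.19° = 1.1180.
n₃/n₁ = 1.2400. Then tan θ_B(1→3) = n₃/n₁, so θ_B(1→3) = arctan(1.2400) = 51.11°.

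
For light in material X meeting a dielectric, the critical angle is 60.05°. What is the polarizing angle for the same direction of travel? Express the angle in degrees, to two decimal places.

θ_B ≈ 40.91°

At the critical angle sin θ_c = n₂/n₁, giving n₂/n₁ = sin 60.05° = 0.8665.
Then tan θ_B = n₂/n₁ = 0.8665, so θ_B = arctan 0.8665 = 40.91°.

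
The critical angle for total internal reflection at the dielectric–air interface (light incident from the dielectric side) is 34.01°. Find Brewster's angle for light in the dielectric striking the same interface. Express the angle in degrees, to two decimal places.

θ_B ≈ 29.22°

sin θ_c = n₂/n₁, so n₂/n₁ = sin 34.01° = 0.5593.
Brewster: tan θ_B = n₂/n₁ = 0.5593.
θ_B = arctan(0.5593) = 29.22°.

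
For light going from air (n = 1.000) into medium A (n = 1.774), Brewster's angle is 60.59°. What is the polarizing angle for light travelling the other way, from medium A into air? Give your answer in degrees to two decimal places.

The two Brewster angles are complementary: θ_B' = 90° − θ_B = 90° − 60.59° = 29.41°.

θ_B' ≈ 29.41°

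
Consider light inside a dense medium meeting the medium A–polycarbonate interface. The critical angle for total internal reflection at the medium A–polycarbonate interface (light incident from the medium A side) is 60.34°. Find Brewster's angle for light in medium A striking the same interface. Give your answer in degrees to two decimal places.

θ_B ≈ 40.99°

n₂/n₁ = sin θ_c = sin 60.34° = 0.8690.
tan θ_B equals the same ratio, so θ_B = arctan(0.8690) = 40.99°.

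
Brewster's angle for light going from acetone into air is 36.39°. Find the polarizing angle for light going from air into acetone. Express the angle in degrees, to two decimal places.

θ_B' ≈ 53.61°

Reversing the direction swaps n₁ and n₂, so tan θ_B' = 1/tan θ_B and θ_B' = 90° − θ_B.
Hence θ_B' = 90° − 36.39° = 53.61°.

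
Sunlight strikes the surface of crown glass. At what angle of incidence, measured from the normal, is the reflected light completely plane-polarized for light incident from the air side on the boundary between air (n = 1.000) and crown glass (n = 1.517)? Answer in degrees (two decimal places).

θ_B ≈ 56.61°

Here n₂/n₁ = 1.517/1.000 = 1.5170, and Brewster's law gives tan θ_B = n₂/n₁. Taking the arctangent, θ_B = 56.61°.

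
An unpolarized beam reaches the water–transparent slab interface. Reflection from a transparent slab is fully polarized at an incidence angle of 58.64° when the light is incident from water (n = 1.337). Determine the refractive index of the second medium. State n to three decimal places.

n ≈ 2.194

Full polarization of the reflected beam means tan θ_B = n₂/n₁, where n₁ is the incident medium (water).
n₂ = n₁ tan θ_B = 1.337 × tan 58.64° = 2.194.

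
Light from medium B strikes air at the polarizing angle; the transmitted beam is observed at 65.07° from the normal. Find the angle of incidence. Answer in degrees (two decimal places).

Since the reflected and refracted rays are at right angles at the polarizing angle, θ_B + θ_t = 90°.
θ_B = 90° − 65.07° = 24.93°.

θ_B ≈ 24.93°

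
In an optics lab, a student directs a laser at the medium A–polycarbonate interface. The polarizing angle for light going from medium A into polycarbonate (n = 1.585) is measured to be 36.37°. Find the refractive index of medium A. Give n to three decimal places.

Brewster's law: tan θ_B = n₂/n₁ (light incident in medium A, refracted into polycarbonate).
n₁ = n₂ / tan θ_B = 1.585 / tan 36.37° = 2.152.

n ≈ 2.152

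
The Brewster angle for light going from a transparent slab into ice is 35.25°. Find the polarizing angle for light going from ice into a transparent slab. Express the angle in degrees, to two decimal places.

tan θ_B' = n₁/n₂ = 1/tan θ_B, so θ_B' = 90° − θ_B.
θ_B' = 90° − 35.25° = 54.75°.

θ_B' ≈ 54.75°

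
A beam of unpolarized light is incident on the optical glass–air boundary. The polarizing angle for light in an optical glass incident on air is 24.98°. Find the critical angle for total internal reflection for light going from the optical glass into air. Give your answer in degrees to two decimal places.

θ_c ≈ 27.77°

tan θ_B = n₂/n₁ = tan 24.98° = 0.4659.
Total internal reflection: sin θ_c = n₂/n₁ = 0.4659.
θ_c = arcsin(0.4659) = 27.77°.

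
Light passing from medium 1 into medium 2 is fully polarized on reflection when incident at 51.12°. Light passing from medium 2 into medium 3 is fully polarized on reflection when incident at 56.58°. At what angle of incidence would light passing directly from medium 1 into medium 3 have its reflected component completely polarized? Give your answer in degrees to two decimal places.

n₂/n₁ = tan 51.12° = 1.2402 and n₃/n₂ = tan 56.58° = 1.5154.
So n₃/n₁ = (n₂/n₁)(n₃/n₂) = 1.2402 × 1.5154 = 1.8794.
θ_B(1→3) = arctan(1.8794) = 61.98°.

θ_B ≈ 61.98°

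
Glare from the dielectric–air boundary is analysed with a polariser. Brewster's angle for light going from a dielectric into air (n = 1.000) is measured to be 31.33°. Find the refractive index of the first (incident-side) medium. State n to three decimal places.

n ≈ 1.643

Brewster's law: tan θ_B = n₂/n₁ (light incident in a dielectric, refracted into air).
n₁ = n₂ / tan θ_B = 1.000 / tan 31.33° = 1.643.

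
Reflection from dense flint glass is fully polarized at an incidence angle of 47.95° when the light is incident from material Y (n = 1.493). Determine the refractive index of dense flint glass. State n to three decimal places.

n ≈ 1.655

At Brewster's angle, tan θ_B = n₂/n₁ with n₁ on the incident side (material Y) and n₂ on the transmitted side (dense flint glass).
n₂ = n₁ tan θ_B = 1.493 × tan 47.95° = 1.655.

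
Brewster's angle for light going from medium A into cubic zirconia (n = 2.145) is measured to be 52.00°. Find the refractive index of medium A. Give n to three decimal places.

At Brewster's angle, tan θ_B = n₂/n₁ with n₁ on the incident side (medium A) and n₂ on the transmitted side (cubic zirconia).
n₁ = n₂ / tan θ_B = 2.145 / tan 52.00° = 1.676.

n ≈ 1.676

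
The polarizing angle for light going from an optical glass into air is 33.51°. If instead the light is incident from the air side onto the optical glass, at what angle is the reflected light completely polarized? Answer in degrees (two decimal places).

θ_B' ≈ 56.49°

tan θ_B' = n₁/n₂ = 1/tan θ_B, so θ_B' = 90° − θ_B.
θ_B' = 90° − 33.51° = 56.49°.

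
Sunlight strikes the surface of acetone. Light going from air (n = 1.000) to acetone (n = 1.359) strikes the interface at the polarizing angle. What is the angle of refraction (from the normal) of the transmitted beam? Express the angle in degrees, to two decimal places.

First find Brewster's angle: tan θ_B = 1.359/1.000 = 1.3590, giving θ_B = 53.65°.
At Brewster's angle the reflected and refracted rays are perpendicular, so θ_t = 90° − θ_B = 90° − 53.65° = 36.35°.

θ_t ≈ 36.35°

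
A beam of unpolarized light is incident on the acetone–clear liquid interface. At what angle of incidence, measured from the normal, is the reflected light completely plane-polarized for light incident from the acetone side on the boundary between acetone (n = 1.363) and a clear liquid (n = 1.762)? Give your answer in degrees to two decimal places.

θ_B ≈ 52.28°

The reflected p-component vanishes when tan θ_B = n₂/n₁.
tan θ_B = n₂/n₁ = 1.762/1.363 = 1.2927. Taking the arctangent, θ_B = 52.28°.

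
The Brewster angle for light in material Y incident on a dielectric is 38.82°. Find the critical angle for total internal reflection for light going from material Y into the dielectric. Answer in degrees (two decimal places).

θ_c ≈ 53.57°

n₂/n₁ = tan 38.82° = 0.8046; the critical angle satisfies sin θ_c = n₂/n₁.
θ_c = arcsin(0.8046) = 53.57°.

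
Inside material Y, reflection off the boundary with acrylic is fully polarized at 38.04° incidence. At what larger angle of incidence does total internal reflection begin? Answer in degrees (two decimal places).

θ_c ≈ 51.48°

From Brewster, n₂/n₁ = tan θ_B = tan 38.04° = 0.7824.
Then sin θ_c = n₂/n₁ = 0.7824, so θ_c = arcsin 0.7824 = 51.48°.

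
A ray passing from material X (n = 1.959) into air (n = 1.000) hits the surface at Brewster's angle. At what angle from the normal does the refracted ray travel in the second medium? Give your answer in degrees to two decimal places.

θ_t ≈ 62.96°

tan θ_B = n₂/n₁ = 1.000/1.959 = 0.5105, so θ_B = 27.04°.
At Brewster's angle the reflected and refracted rays are perpendicular, so θ_t = 90° − θ_B = 90° − 27.04° = 62.96°.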